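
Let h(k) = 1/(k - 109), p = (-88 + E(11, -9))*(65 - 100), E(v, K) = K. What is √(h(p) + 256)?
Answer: √2764239062/3286 ≈ 16.000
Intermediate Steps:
p = 3395 (p = (-88 - 9)*(65 - 100) = -97*(-35) = 3395)
h(k) = 1/(-109 + k)
√(h(p) + 256) = √(1/(-109 + 3395) + 256) = √(1/3286 + 256) = √(841217/3286) = √2764239062/3286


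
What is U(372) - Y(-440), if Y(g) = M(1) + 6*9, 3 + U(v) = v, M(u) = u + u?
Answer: 313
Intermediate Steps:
M(u) = 2*u
U(v) = -3 + v
Y(g) = 56 (Y(g) = 2*1 + 6*9 = 2 + 54 = 56)
U(372) - Y(-440) = (-3 + 372) - 1*56 = 369 - 56 = 313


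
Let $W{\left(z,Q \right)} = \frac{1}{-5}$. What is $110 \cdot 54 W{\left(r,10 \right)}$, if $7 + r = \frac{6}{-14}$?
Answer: $-1188$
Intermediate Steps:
$r = - \frac{52}{7}$ ($r = -7 + \frac{6}{-14} = -7 + 6 \left(- \frac{1}{14}\right) = -7 - \frac{3}{7} = - \frac{52}{7} \approx -7.4286$)
$W{\left(z,Q \right)} = - \frac{1}{5}$
$110 \cdot 54 W{\left(r,10 \right)} = 110 \cdot 54 \left(- \frac{1}{5}\right) = 5940 \left(- \frac{1}{5}\right) = -1188$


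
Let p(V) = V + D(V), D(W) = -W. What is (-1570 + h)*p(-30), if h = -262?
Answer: 0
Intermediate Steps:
p(V) = 0 (p(V) = V - V = 0)
(-1570 + h)*p(-30) = (-1570 - 262)*0 = -1832*0 = 0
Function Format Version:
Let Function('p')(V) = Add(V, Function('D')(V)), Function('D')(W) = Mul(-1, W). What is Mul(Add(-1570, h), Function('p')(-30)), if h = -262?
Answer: 0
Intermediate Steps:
Function('p')(V) = 0 (Function('p')(V) = Add(V, Mul(-1, V)) = 0)
Mul(Add(-1570, h), Function('p')(-30)) = Mul(Add(-1570, -262), 0) = Mul(-1832, 0) = 0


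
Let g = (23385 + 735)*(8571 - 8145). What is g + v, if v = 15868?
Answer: 10290988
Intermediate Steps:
g = 10275120 (g = 24120*426 = 10275120)
g + v = 10275120 + 15868 = 10290988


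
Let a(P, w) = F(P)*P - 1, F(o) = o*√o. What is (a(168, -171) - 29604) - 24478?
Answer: -54083 + 56448*√42 ≈ 3.1174e+5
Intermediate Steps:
F(o) = o^(3/2)
a(P, w) = -1 + P^(5/2) (a(P, w) = P^(3/2)*P - 1 = P^(5/2) - 1 = -1 + P^(5/2))
(a(168, -171) - 29604) - 24478 = ((-1 + 168^(5/2)) - 29604) - 24478 = ((-1 + 56448*√42) - 29604) - 24478 = (-29605 + 56448*√42) - 24478 = -54083 + 56448*√42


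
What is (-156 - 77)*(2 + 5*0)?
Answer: -466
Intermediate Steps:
(-156 - 77)*(2 + 5*0) = -233*(2 + 0) = -233*2 = -466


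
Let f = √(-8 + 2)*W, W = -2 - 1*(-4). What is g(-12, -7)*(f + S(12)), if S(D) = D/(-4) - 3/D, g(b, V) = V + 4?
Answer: 39/4 - 6*I*√6 ≈ 9.75 - 14.697*I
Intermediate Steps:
W = 2 (W = -2 + 4 = 2)
g(b, V) = 4 + V
f = 2*I*√6 (f = √(-8 + 2)*2 = √(-6)*2 = (I*√6)*2 = 2*I*√6 ≈ 4.899*I)
S(D) = -3/D - D/4 (S(D) = D*(-¼) - 3/D = -D/4 - 3/D = -3/D - D/4)
g(-12, -7)*(f + S(12)) = (4 - 7)*(2*I*√6 + (-3/12 - ¼*12)) = -3*(2*I*√6 + (-3*1/12 - 3)) = -3*(2*I*√6 + (-¼ - 3)) = -3*(2*I*√6 - 13/4) = -3*(-13/4 + 2*I*√6) = 39/4 - 6*I*√6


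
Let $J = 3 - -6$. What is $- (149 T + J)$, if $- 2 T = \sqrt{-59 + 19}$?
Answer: $-9 + 149 i \sqrt{10} \approx -9.0 + 471.18 i$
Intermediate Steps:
$J = 9$ ($J = 3 + 6 = 9$)
$T = - i \sqrt{10}$ ($T = - \frac{\sqrt{-59 + 19}}{2} = - \frac{\sqrt{-40}}{2} = - \frac{2 i \sqrt{10}}{2} = - i \sqrt{10} \approx - 3.1623 i$)
$- (149 T + J) = - (149 \left(- i \sqrt{10}\right) + 9) = - (- 149 i \sqrt{10} + 9) = - (9 - 149 i \sqrt{10}) = -9 + 149 i \sqrt{10}$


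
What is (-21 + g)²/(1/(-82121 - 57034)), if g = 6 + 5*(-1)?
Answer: -55662000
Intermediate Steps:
g = 1 (g = 6 - 5 = 1)
(-21 + g)²/(1/(-82121 - 57034)) = (-21 + 1)²/(1/(-82121 - 57034)) = (-20)²/(1/(-139155)) = 400/(-1/139155) = 400*(-139155) = -55662000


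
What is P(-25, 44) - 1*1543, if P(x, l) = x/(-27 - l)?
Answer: -109528/71 ≈ -1542.6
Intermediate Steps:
P(-25, 44) - 1*1543 = -1*(-25)/(27 + 44) - 1*1543 = -1*(-25)/71 - 1543 = -1*(-25)*1/71 - 1543 = 25/71 - 1543 = -109528/71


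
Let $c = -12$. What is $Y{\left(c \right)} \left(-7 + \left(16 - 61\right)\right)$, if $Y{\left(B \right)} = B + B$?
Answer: $1248$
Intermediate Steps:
$Y{\left(B \right)} = 2 B$
$Y{\left(c \right)} \left(-7 + \left(16 - 61\right)\right) = 2 \left(-12\right) \left(-7 + \left(16 - 61\right)\right) = - 24 \left(-7 - 45\right) = \left(-24\right) \left(-52\right) = 1248$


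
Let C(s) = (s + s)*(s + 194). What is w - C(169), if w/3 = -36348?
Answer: -231738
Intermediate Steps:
w = -109044 (w = 3*(-36348) = -109044)
C(s) = 2*s*(194 + s) (C(s) = (2*s)*(194 + s) = 2*s*(194 + s))
w - C(169) = -109044 - 2*169*(194 + 169) = -109044 - 2*169*363 = -109044 - 1*122694 = -109044 - 122694 = -231738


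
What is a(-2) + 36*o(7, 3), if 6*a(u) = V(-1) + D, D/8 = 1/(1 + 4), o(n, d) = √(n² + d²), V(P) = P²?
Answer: 13/30 + 36*√58 ≈ 274.60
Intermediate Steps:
o(n, d) = √(d² + n²)
D = 8/5 (D = 8/(1 + 4) = 8/5 ≈ 1.6000)
a(u) = 13/30 (a(u) = ((-1)² + 8/5)/6 = (1 + 8/5)/6 = (⅙)*(13/5) = 13/30)
a(-2) + 36*o(7, 3) = 13/30 + 36*√(3² + 7²) = 13/30 + 36*√(9 + 49) = 13/30 + 36*√58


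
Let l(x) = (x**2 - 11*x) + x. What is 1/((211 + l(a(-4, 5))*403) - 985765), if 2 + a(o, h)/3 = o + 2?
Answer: -1/879162 ≈ -1.1374e-6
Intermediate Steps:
a(o, h) = 3*o (a(o, h) = -6 + 3*(o + 2) = -6 + 3*(2 + o) = -6 + (6 + 3*o) = 3*o)
l(x) = x**2 - 10*x
1/((211 + l(a(-4, 5))*403) - 985765) = 1/((211 + ((3*(-4))*(-10 + 3*(-4)))*403) - 985765) = 1/((211 - 12*(-10 - 12)*403) - 985765) = 1/((211 - 12*(-22)*403) - 985765) = 1/((211 + 264*403) - 985765) = 1/((211 + 106392) - 985765) = 1/(106603 - 985765) = 1/(-879162) = -1/879162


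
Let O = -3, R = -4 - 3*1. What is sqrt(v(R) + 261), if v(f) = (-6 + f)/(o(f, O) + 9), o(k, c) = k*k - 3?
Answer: sqrt(788810)/55 ≈ 16.148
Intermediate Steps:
R = -7 (R = -4 - 3 = -7)
o(k, c) = -3 + k**2 (o(k, c) = k**2 - 3 = -3 + k**2)
v(f) = (-6 + f)/(6 + f**2) (v(f) = (-6 + f)/((-3 + f**2) + 9) = (-6 + f)/(6 + f**2))
sqrt(v(R) + 261) = sqrt((-6 - 7)/(6 + (-7)**2) + 261) = sqrt(-13/(6 + 49) + 261) = sqrt(-13/55 + 261) = sqrt(14342/55) = sqrt(788810)/55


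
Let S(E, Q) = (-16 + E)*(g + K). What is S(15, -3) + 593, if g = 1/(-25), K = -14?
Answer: 15176/25 ≈ 607.04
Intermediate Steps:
g = -1/25 ≈ -0.040000
S(E, Q) = 5616/25 - 351*E/25 (S(E, Q) = (-16 + E)*(-1/25 - 14) = (-16 + E)*(-351/25) = 5616/25 - 351*E/25)
S(15, -3) + 593 = (5616/25 - 351/25*15) + 593 = (5616/25 - 1053/5) + 593 = 351/25 + 593 = 15176/25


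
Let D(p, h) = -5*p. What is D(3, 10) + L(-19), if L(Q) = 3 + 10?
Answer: -2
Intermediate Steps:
L(Q) = 13
D(3, 10) + L(-19) = -5*3 + 13 = -15 + 13 = -2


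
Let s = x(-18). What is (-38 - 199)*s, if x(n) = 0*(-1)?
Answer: 0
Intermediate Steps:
x(n) = 0
s = 0
(-38 - 199)*s = (-38 - 199)*0 = -237*0 = 0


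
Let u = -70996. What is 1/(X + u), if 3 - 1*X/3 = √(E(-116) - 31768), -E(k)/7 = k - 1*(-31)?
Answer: I/(-70987*I + 3*√31173) ≈ -1.4086e-5 + 1.0511e-7*I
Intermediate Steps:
E(k) = -217 - 7*k (E(k) = -7*(k - 1*(-31)) = -7*(k + 31) = -7*(31 + k) = -217 - 7*k)
X = 9 - 3*I*√31173 (X = 9 - 3*√((-217 - 7*(-116)) - 31768) = 9 - 3*√((-217 + 812) - 31768) = 9 - 3*√(595 - 31768) = 9 - 3*I*√31173 ≈ 9.0 - 529.68*I)
1/(X + u) = 1/((9 - 3*I*√31173) - 70996) = 1/(-70987 - 3*I*√31173)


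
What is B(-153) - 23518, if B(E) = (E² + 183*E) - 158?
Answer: -28266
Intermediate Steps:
B(E) = -158 + E² + 183*E
B(-153) - 23518 = (-158 + (-153)² + 183*(-153)) - 23518 = (-158 + 23409 - 27999) - 23518 = -4748 - 23518 = -28266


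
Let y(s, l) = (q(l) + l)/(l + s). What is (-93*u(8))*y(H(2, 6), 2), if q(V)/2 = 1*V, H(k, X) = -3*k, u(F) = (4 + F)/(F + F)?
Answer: 837/8 ≈ 104.63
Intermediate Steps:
u(F) = (4 + F)/(2*F) (u(F) = (4 + F)/((2*F)) = (4 + F)*(1/(2*F)) = (4 + F)/(2*F))
q(V) = 2*V (q(V) = 2*(1*V) = 2*V)
y(s, l) = 3*l/(l + s) (y(s, l) = (2*l + l)/(l + s) = (3*l)/(l + s) = 3*l/(l + s))
(-93*u(8))*y(H(2, 6), 2) = (-93*(4 + 8)/(2*8))*(3*2/(2 - 3*2)) = (-93*12/(2*8))*(3*2/(2 - 6)) = (-93*¾)*(3*2/(-4)) = -837*2*(-1)/(4*4) = -279/4*(-3/2) = 837/8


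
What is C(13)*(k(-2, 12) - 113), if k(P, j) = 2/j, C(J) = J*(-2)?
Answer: 8801/3 ≈ 2933.7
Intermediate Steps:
C(J) = -2*J
C(13)*(k(-2, 12) - 113) = (-2*13)*(2/12 - 113) = -26*(2*(1/12) - 113) = -26*(⅙ - 113) = -26*(-677/6) = 8801/3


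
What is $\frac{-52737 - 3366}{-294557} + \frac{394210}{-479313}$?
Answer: $- \frac{4696127249}{7430789439} \approx -0.63198$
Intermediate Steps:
$\frac{-52737 - 3366}{-294557} + \frac{394210}{-479313} = \left(-52737 - 3366\right) \left(- \frac{1}{294557}\right) + 394210 \left(- \frac{1}{479313}\right) = \left(-56103\right) \left(- \frac{1}{294557}\right) - \frac{394210}{479313} = \frac{56103}{294557} - \frac{394210}{479313} = - \frac{4696127249}{7430789439}$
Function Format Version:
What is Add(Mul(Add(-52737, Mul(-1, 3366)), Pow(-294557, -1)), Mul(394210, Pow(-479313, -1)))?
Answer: Rational(-4696127249, 7430789439) ≈ -0.63198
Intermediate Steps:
Add(Mul(Add(-52737, Mul(-1, 3366)), Pow(-294557, -1)), Mul(394210, Pow(-479313, -1))) = Add(Mul(Add(-52737, -3366), Rational(-1, 294557)), Mul(394210, Rational(-1, 479313))) = Add(Mul(-56103, Rational(-1, 294557)), Rational(-394210, 479313)) = Add(Rational(56103, 294557), Rational(-394210, 479313)) = Rational(-4696127249, 7430789439)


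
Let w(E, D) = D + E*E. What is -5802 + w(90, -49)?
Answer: 2249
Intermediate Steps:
w(E, D) = D + E**2
-5802 + w(90, -49) = -5802 + (-49 + 90**2) = -5802 + (-49 + 8100) = -5802 + 8051 = 2249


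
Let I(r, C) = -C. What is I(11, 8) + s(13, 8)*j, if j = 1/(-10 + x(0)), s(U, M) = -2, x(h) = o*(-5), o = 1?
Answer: -118/15 ≈ -7.8667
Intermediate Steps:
x(h) = -5 (x(h) = 1*(-5) = -5)
j = -1/15 (j = 1/(-10 - 5) = 1/(-15) = -1/15 ≈ -0.066667)
I(11, 8) + s(13, 8)*j = -1*8 - 2*(-1/15) = -8 + 2/15 = -118/15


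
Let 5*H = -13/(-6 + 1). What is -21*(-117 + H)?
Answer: 61152/25 ≈ 2446.1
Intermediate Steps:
H = 13/25 (H = (-13/(-6 + 1))/5 = (-13/(-5))/5 = (-13*(-⅕))/5 = (⅕)*(13/5) = 13/25 ≈ 0.52000)
-21*(-117 + H) = -21*(-117 + 13/25) = -21*(-2912/25) = 61152/25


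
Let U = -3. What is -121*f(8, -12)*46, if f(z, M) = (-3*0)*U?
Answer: 0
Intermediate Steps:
f(z, M) = 0 (f(z, M) = -3*0*(-3) = 0*(-3) = 0)
-121*f(8, -12)*46 = -121*0*46 = 0*46 = 0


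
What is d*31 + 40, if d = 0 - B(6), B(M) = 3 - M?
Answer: 133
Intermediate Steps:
d = 3 (d = 0 - (3 - 1*6) = 0 - (3 - 6) = 0 - 1*(-3) = 0 + 3 = 3)
d*31 + 40 = 3*31 + 40 = 93 + 40 = 133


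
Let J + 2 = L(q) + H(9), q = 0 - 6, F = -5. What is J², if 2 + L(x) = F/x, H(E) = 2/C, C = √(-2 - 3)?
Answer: 1661/180 + 38*I*√5/15 ≈ 9.2278 + 5.6647*I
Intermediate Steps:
C = I*√5 (C = √(-5) = I*√5 ≈ 2.2361*I)
q = -6
H(E) = -2*I*√5/5 (H(E) = 2/((I*√5)) = 2*(-I*√5/5) = -2*I*√5/5)
L(x) = -2 - 5/x
J = -19/6 - 2*I*√5/5 (J = -2 + ((-2 - 5/(-6)) - 2*I*√5/5) = -2 + ((-2 - 5*(-⅙)) - 2*I*√5/5) = -2 + ((-2 + ⅚) - 2*I*√5/5) = -2 + (-7/6 - 2*I*√5/5) = -19/6 - 2*I*√5/5 ≈ -3.1667 - 0.89443*I)
J² = (-19/6 - 2*I*√5/5)²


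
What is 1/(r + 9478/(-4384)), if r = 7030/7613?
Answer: -16687696/20668247 ≈ -0.80741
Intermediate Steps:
r = 7030/7613 (r = 7030*(1/7613) = 7030/7613 ≈ 0.92342)
1/(r + 9478/(-4384)) = 1/(7030/7613 + 9478/(-4384)) = 1/(7030/7613 + 9478*(-1/4384)) = 1/(7030/7613 - 4739/2192) = 1/(-20668247/16687696) = -16687696/20668247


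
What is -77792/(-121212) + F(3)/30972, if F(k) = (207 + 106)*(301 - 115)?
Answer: 30340045/12032622 ≈ 2.5215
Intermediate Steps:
F(k) = 58218 (F(k) = 313*186 = 58218)
-77792/(-121212) + F(3)/30972 = -77792/(-121212) + 58218/30972 = -77792*(-1/121212) + 58218*(1/30972) = 1496/2331 + 9703/5162 = 30340045/12032622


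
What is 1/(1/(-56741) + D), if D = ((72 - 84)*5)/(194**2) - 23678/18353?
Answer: -9798227494357/12656910758754 ≈ -0.77414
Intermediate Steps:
D = -223061597/172683377 (D = -12*5/37636 - 23678*1/18353 = -60*1/37636 - 23678/18353 = -15/9409 - 23678/18353 = -223061597/172683377 ≈ -1.2917)
1/(1/(-56741) + D) = 1/(1/(-56741) - 223061597/172683377) = 1/(-1/56741 - 223061597/172683377) = 1/(-12656910758754/9798227494357) = -9798227494357/12656910758754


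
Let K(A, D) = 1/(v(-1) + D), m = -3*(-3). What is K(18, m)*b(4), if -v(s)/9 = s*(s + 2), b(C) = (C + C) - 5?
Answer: 1/6 ≈ 0.16667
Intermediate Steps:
b(C) = -5 + 2*C (b(C) = 2*C - 5 = -5 + 2*C)
v(s) = -9*s*(2 + s) (v(s) = -9*s*(s + 2) = -9*s*(2 + s))
m = 9
K(A, D) = 1/(9 + D) (K(A, D) = 1/(-9*(-1)*(2 - 1) + D) = 1/(-9*(-1)*1 + D) = 1/(9 + D))
K(18, m)*b(4) = (-5 + 2*4)/(9 + 9) = (-5 + 8)/18 = (1/18)*3 = 1/6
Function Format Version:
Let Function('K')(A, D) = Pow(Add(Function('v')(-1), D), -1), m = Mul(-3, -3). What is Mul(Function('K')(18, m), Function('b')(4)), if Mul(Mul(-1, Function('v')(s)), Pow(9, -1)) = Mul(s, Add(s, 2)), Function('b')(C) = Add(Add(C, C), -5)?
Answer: Rational(1, 6) ≈ 0.16667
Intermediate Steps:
Function('b')(C) = Add(-5, Mul(2, C)) (Function('b')(C) = Add(Mul(2, C), -5) = Add(-5, Mul(2, C)))
Function('v')(s) = Mul(-9, s, Add(2, s)) (Function('v')(s) = Mul(-9, Mul(s, Add(s, 2))) = Mul(-9, Mul(s, Add(2, s))) = Mul(-9, s, Add(2, s)))
m = 9
Function('K')(A, D) = Pow(Add(9, D), -1) (Function('K')(A, D) = Pow(Add(Mul(-9, -1, Add(2, -1)), D), -1) = Pow(Add(Mul(-9, -1, 1), D), -1) = Pow(Add(9, D), -1))
Mul(Function('K')(18, m), Function('b')(4)) = Mul(Pow(Add(9, 9), -1), Add(-5, Mul(2, 4))) = Mul(Pow(18, -1), Add(-5, 8)) = Mul(Rational(1, 18), 3) = Rational(1, 6)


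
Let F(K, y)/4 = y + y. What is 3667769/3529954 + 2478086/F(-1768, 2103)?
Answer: 2202309033425/14846986524 ≈ 148.33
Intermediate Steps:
F(K, y) = 8*y (F(K, y) = 4*(y + y) = 4*(2*y) = 8*y)
3667769/3529954 + 2478086/F(-1768, 2103) = 3667769/3529954 + 2478086/((8*2103)) = 3667769*(1/3529954) + 2478086/16824 = 3667769/3529954 + 2478086*(1/16824) = 3667769/3529954 + 1239043/8412 = 2202309033425/14846986524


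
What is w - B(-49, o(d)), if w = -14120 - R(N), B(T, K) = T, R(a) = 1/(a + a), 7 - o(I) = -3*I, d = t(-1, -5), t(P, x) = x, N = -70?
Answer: -1969939/140 ≈ -14071.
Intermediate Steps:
d = -5
o(I) = 7 + 3*I (o(I) = 7 - (-3)*I = 7 + 3*I)
R(a) = 1/(2*a)
w = -1976799/140 (w = -14120 - 1/(2*(-70)) = -14120 - (-1)/(2*70) = -14120 - 1*(-1/140) = -14120 + 1/140 = -1976799/140 ≈ -14120.)
w - B(-49, o(d)) = -1976799/140 - 1*(-49) = -1976799/140 + 49 = -1969939/140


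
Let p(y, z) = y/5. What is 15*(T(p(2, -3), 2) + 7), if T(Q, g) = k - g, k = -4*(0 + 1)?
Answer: 15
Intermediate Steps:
k = -4 (k = -4*1 = -4)
p(y, z) = y/5 (p(y, z) = y*(⅕) = y/5)
T(Q, g) = -4 - g
15*(T(p(2, -3), 2) + 7) = 15*((-4 - 1*2) + 7) = 15*((-4 - 2) + 7) = 15*(-6 + 7) = 15*1 = 15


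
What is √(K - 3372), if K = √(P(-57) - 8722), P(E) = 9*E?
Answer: √(-3372 + I*√9235) ≈ 0.8274 + 58.075*I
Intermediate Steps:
K = I*√9235 (K = √(9*(-57) - 8722) = √(-513 - 8722) = √(-9235) = I*√9235 ≈ 96.099*I)
√(K - 3372) = √(I*√9235 - 3372) = √(-3372 + I*√9235)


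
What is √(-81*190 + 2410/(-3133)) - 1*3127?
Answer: -3127 + 4*I*√162565/13 ≈ -3127.0 + 124.06*I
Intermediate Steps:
√(-81*190 + 2410/(-3133)) - 1*3127 = √(-15390 + 2410*(-1/3133)) - 3127 = √(-15390 - 10/13) - 3127 = √(-200080/13) - 3127 = 4*I*√162565/13 - 3127 = -3127 + 4*I*√162565/13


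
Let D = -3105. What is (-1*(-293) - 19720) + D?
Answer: -22532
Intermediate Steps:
(-1*(-293) - 19720) + D = (-1*(-293) - 19720) - 3105 = (293 - 19720) - 3105 = -19427 - 3105 = -22532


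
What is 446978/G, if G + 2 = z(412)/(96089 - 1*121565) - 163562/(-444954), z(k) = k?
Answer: -35186009154373/129775776 ≈ -2.7113e+5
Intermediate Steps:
G = -259551552/157439557 (G = -2 + (412/(96089 - 1*121565) - 163562/(-444954)) = -2 + (412/(96089 - 121565) - 163562*(-1/444954)) = -2 + (412/(-25476) + 81781/222477) = -2 + (412*(-1/25476) + 81781/222477) = -2 + (-103/6369 + 81781/222477) = -2 + 55327562/157439557 = -259551552/157439557 ≈ -1.6486)
446978/G = 446978/(-259551552/157439557) = 446978*(-157439557/259551552) = -35186009154373/129775776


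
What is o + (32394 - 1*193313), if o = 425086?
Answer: 264167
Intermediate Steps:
o + (32394 - 1*193313) = 425086 + (32394 - 1*193313) = 425086 + (32394 - 193313) = 425086 - 160919 = 264167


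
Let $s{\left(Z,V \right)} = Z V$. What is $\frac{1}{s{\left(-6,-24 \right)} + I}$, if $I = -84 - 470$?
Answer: $- \frac{1}{410} \approx -0.002439$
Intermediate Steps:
$s{\left(Z,V \right)} = V Z$
$I = -554$ ($I = -84 - 470 = -554$)
$\frac{1}{s{\left(-6,-24 \right)} + I} = \frac{1}{\left(-24\right) \left(-6\right) - 554} = \frac{1}{144 - 554} = \frac{1}{-410} = - \frac{1}{410}$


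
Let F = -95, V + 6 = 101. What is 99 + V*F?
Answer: -8926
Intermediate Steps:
V = 95 (V = -6 + 101 = 95)
99 + V*F = 99 + 95*(-95) = 99 - 9025 = -8926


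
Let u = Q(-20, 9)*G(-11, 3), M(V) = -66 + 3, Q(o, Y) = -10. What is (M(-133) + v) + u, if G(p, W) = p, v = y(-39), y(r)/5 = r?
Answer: -148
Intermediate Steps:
y(r) = 5*r
M(V) = -63
v = -195 (v = 5*(-39) = -195)
u = 110 (u = -10*(-11) = 110)
(M(-133) + v) + u = (-63 - 195) + 110 = -258 + 110 = -148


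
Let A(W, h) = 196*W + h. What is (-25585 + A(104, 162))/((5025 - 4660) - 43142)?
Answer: 5039/42777 ≈ 0.11780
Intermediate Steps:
A(W, h) = h + 196*W
(-25585 + A(104, 162))/((5025 - 4660) - 43142) = (-25585 + (162 + 196*104))/((5025 - 4660) - 43142) = (-25585 + (162 + 20384))/(365 - 43142) = (-25585 + 20546)/(-42777) = -5039*(-1/42777) = 5039/42777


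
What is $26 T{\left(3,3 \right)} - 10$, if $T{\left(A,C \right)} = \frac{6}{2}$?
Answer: $68$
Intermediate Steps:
$T{\left(A,C \right)} = 3$ ($T{\left(A,C \right)} = 6 \cdot \frac{1}{2} = 3$)
$26 T{\left(3,3 \right)} - 10 = 26 \cdot 3 - 10 = 78 - 10 = 68$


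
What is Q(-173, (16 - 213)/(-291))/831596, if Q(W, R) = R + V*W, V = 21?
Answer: -528503/120997218 ≈ -0.0043679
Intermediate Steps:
Q(W, R) = R + 21*W
Q(-173, (16 - 213)/(-291))/831596 = ((16 - 213)/(-291) + 21*(-173))/831596 = (-197*(-1/291) - 3633)*(1/831596) = (197/291 - 3633)*(1/831596) = -1057006/291*1/831596 = -528503/120997218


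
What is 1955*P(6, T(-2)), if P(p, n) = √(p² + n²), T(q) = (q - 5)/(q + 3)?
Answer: 1955*√85 ≈ 18024.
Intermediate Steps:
T(q) = (-5 + q)/(3 + q)
P(p, n) = √(n² + p²)
1955*P(6, T(-2)) = 1955*√(((-5 - 2)/(3 - 2))² + 6²) = 1955*√((-7/1)² + 36) = 1955*√((1*(-7))² + 36) = 1955*√((-7)² + 36) = 1955*√(49 + 36) = 1955*√85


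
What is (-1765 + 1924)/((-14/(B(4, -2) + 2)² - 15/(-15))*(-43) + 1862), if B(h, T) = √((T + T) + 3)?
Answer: 7517679/89651657 + 382872*I/89651657 ≈ 0.083854 + 0.0042707*I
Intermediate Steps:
B(h, T) = √(3 + 2*T) (B(h, T) = √(2*T + 3) = √(3 + 2*T))
(-1765 + 1924)/((-14/(B(4, -2) + 2)² - 15/(-15))*(-43) + 1862) = (-1765 + 1924)/((-14/(√(3 + 2*(-2)) + 2)² - 15/(-15))*(-43) + 1862) = 159/((-14/(√(3 - 4) + 2)² - 15*(-1/15))*(-43) + 1862) = 159/((-14/(√(-1) + 2)² + 1)*(-43) + 1862) = 159/((-14/(I + 2)² + 1)*(-43) + 1862) = 159/((-14/(2 + I)² + 1)*(-43) + 1862) = 159/((1 - 14/(2 + I)²)*(-43) + 1862) = 159/((-43 + 602/(2 + I)²) + 1862) = 159/(1819 + 602/(2 + I)²)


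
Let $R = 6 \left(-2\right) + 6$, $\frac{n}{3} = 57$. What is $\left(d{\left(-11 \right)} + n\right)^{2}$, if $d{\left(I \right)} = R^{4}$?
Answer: $2152089$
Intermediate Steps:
$n = 171$ ($n = 3 \cdot 57 = 171$)
$R = -6$ ($R = -12 + 6 = -6$)
$d{\left(I \right)} = 1296$ ($d{\left(I \right)} = \left(-6\right)^{4} = 1296$)
$\left(d{\left(-11 \right)} + n\right)^{2} = \left(1296 + 171\right)^{2} = 1467^{2} = 2152089$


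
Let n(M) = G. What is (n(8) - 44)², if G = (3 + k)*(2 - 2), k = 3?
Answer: 1936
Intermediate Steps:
G = 0 (G = (3 + 3)*(2 - 2) = 6*0 = 0)
n(M) = 0
(n(8) - 44)² = (0 - 44)² = (-44)² = 1936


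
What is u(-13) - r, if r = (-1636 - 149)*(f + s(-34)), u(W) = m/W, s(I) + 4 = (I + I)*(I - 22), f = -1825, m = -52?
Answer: 3532519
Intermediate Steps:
s(I) = -4 + 2*I*(-22 + I) (s(I) = -4 + (I + I)*(I - 22) = -4 + (2*I)*(-22 + I) = -4 + 2*I*(-22 + I))
u(W) = -52/W
r = -3532515 (r = (-1636 - 149)*(-1825 + (-4 - 44*(-34) + 2*(-34)²)) = -1785*(-1825 + (-4 + 1496 + 2*1156)) = -1785*(-1825 + (-4 + 1496 + 2312)) = -1785*(-1825 + 3804) = -1785*1979 = -3532515)
u(-13) - r = -52/(-13) - 1*(-3532515) = -52*(-1/13) + 3532515 = 4 + 3532515 = 3532519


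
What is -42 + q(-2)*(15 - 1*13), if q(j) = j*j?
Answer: -34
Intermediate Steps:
q(j) = j²
-42 + q(-2)*(15 - 1*13) = -42 + (-2)²*(15 - 1*13) = -42 + 4*(15 - 13) = -42 + 4*2 = -42 + 8 = -34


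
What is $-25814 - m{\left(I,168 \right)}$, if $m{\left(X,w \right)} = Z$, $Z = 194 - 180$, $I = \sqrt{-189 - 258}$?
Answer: $-25828$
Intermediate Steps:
$I = i \sqrt{447}$ ($I = \sqrt{-447} = i \sqrt{447} \approx 21.142 i$)
$Z = 14$ ($Z = 194 - 180 = 14$)
$m{\left(X,w \right)} = 14$
$-25814 - m{\left(I,168 \right)} = -25814 - 14 = -25828$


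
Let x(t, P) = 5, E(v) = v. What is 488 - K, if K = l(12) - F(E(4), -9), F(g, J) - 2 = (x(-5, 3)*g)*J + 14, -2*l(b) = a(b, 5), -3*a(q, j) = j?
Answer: 1939/6 ≈ 323.17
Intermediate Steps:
a(q, j) = -j/3
l(b) = ⅚ (l(b) = -(-1)*5/6 = -½*(-5/3) = ⅚)
F(g, J) = 16 + 5*J*g (F(g, J) = 2 + ((5*g)*J + 14) = 2 + (5*J*g + 14) = 2 + (14 + 5*J*g) = 16 + 5*J*g)
K = 989/6 (K = ⅚ - (16 + 5*(-9)*4) = ⅚ - (16 - 180) = ⅚ - 1*(-164) = ⅚ + 164 = 989/6 ≈ 164.83)
488 - K = 488 - 1*989/6 = 488 - 989/6 = 1939/6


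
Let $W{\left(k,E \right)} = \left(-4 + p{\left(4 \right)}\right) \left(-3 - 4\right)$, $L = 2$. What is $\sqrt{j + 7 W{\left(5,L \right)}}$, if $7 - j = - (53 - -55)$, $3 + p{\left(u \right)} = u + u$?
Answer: $\sqrt{66} \approx 8.124$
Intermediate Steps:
$p{\left(u \right)} = -3 + 2 u$ ($p{\left(u \right)} = -3 + \left(u + u\right) = -3 + 2 u$)
$W{\left(k,E \right)} = -7$ ($W{\left(k,E \right)} = \left(-4 + \left(-3 + 2 \cdot 4\right)\right) \left(-3 - 4\right) = \left(-4 + \left(-3 + 8\right)\right) \left(-7\right) = \left(-4 + 5\right) \left(-7\right) = 1 \left(-7\right) = -7$)
$j = 115$ ($j = 7 - - (53 - -55) = 7 - - (53 + 55) = 7 - \left(-1\right) 108 = 7 - -108 = 7 + 108 = 115$)
$\sqrt{j + 7 W{\left(5,L \right)}} = \sqrt{115 + 7 \left(-7\right)} = \sqrt{115 - 49} = \sqrt{66}$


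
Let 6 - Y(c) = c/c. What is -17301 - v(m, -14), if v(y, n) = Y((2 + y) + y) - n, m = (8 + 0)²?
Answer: -17320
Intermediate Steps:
Y(c) = 5 (Y(c) = 6 - c/c = 6 - 1*1 = 6 - 1 = 5)
m = 64 (m = 8² = 64)
v(y, n) = 5 - n
-17301 - v(m, -14) = -17301 - (5 - 1*(-14)) = -17301 - (5 + 14) = -17301 - 1*19 = -17301 - 19 = -17320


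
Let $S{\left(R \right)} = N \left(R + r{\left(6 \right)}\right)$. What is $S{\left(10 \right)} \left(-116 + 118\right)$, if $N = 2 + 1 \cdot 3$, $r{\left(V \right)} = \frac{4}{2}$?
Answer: $120$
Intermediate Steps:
$r{\left(V \right)} = 2$ ($r{\left(V \right)} = 4 \cdot \frac{1}{2} = 2$)
$N = 5$ ($N = 2 + 3 = 5$)
$S{\left(R \right)} = 10 + 5 R$ ($S{\left(R \right)} = 5 \left(R + 2\right) = 5 \left(2 + R\right) = 10 + 5 R$)
$S{\left(10 \right)} \left(-116 + 118\right) = \left(10 + 5 \cdot 10\right) \left(-116 + 118\right) = \left(10 + 50\right) 2 = 60 \cdot 2 = 120$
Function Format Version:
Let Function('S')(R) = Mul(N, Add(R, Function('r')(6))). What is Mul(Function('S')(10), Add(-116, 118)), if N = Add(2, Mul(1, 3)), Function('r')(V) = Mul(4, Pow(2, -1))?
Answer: 120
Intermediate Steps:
Function('r')(V) = 2 (Function('r')(V) = Mul(4, Rational(1, 2)) = 2)
N = 5 (N = Add(2, 3) = 5)
Function('S')(R) = Add(10, Mul(5, R)) (Function('S')(R) = Mul(5, Add(R, 2)) = Mul(5, Add(2, R)) = Add(10, Mul(5, R)))
Mul(Function('S')(10), Add(-116, 118)) = Mul(Add(10, Mul(5, 10)), Add(-116, 118)) = Mul(Add(10, 50), 2) = Mul(60, 2) = 120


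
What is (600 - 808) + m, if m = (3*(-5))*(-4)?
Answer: -148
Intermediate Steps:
m = 60 (m = -15*(-4) = 60)
(600 - 808) + m = (600 - 808) + 60 = -208 + 60 = -148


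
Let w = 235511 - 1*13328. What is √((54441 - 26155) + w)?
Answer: 41*√149 ≈ 500.47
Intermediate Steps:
w = 222183 (w = 235511 - 13328 = 222183)
√((54441 - 26155) + w) = √((54441 - 26155) + 222183) = √(28286 + 222183) = √250469 = 41*√149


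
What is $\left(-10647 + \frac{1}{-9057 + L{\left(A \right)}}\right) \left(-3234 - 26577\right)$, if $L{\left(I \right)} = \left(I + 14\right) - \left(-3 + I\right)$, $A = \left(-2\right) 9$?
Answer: $\frac{2869275391491}{9040} \approx 3.174 \cdot 10^{8}$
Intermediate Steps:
$A = -18$
$L{\left(I \right)} = 17$ ($L{\left(I \right)} = \left(14 + I\right) - \left(-3 + I\right) = 17$)
$\left(-10647 + \frac{1}{-9057 + L{\left(A \right)}}\right) \left(-3234 - 26577\right) = \left(-10647 + \frac{1}{-9057 + 17}\right) \left(-3234 - 26577\right) = \left(-10647 + \frac{1}{-9040}\right) \left(-29811\right) = \left(-10647 - \frac{1}{9040}\right) \left(-29811\right) = \left(- \frac{96248881}{9040}\right) \left(-29811\right) = \frac{2869275391491}{9040}$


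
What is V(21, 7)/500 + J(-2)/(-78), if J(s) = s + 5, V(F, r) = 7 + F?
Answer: 57/3250 ≈ 0.017538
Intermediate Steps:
J(s) = 5 + s
V(21, 7)/500 + J(-2)/(-78) = (7 + 21)/500 + (5 - 2)/(-78) = 28*(1/500) + 3*(-1/78) = 7/125 - 1/26 = 57/3250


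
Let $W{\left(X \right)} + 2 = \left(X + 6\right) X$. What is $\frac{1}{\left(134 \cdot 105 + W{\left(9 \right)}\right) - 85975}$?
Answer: $- \frac{1}{71772} \approx -1.3933 \cdot 10^{-5}$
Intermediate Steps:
$W{\left(X \right)} = -2 + X \left(6 + X\right)$ ($W{\left(X \right)} = -2 + \left(X + 6\right) X = -2 + \left(6 + X\right) X = -2 + X \left(6 + X\right)$)
$\frac{1}{\left(134 \cdot 105 + W{\left(9 \right)}\right) - 85975} = \frac{1}{\left(134 \cdot 105 + \left(-2 + 9^{2} + 6 \cdot 9\right)\right) - 85975} = \frac{1}{\left(14070 + \left(-2 + 81 + 54\right)\right) - 85975} = \frac{1}{\left(14070 + 133\right) - 85975} = \frac{1}{14203 - 85975} = \frac{1}{-71772} = - \frac{1}{71772}$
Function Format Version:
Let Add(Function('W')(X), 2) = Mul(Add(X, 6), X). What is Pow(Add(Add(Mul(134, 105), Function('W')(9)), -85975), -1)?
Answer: Rational(-1, 71772) ≈ -1.3933e-5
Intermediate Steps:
Function('W')(X) = Add(-2, Mul(X, Add(6, X))) (Function('W')(X) = Add(-2, Mul(Add(X, 6), X)) = Add(-2, Mul(Add(6, X), X)) = Add(-2, Mul(X, Add(6, X))))
Pow(Add(Add(Mul(134, 105), Function('W')(9)), -85975), -1) = Pow(Add(Add(Mul(134, 105), Add(-2, Pow(9, 2), Mul(6, 9))), -85975), -1) = Pow(Add(Add(14070, Add(-2, 81, 54)), -85975), -1) = Pow(Add(Add(14070, 133), -85975), -1) = Pow(Add(14203, -85975), -1) = Pow(-71772, -1) = Rational(-1, 71772)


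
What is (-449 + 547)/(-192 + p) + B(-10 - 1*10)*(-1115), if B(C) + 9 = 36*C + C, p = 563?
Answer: 44262169/53 ≈ 8.3514e+5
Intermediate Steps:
B(C) = -9 + 37*C (B(C) = -9 + (36*C + C) = -9 + 37*C)
(-449 + 547)/(-192 + p) + B(-10 - 1*10)*(-1115) = (-449 + 547)/(-192 + 563) + (-9 + 37*(-10 - 1*10))*(-1115) = 98/371 + (-9 + 37*(-10 - 10))*(-1115) = 98*(1/371) + (-9 + 37*(-20))*(-1115) = 14/53 + (-9 - 740)*(-1115) = 14/53 - 749*(-1115) = 14/53 + 835135 = 44262169/53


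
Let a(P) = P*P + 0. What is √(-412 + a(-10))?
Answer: 2*I*√78 ≈ 17.664*I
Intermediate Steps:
a(P) = P² (a(P) = P² + 0 = P²)
√(-412 + a(-10)) = √(-412 + (-10)²) = √(-412 + 100) = √(-312) = 2*I*√78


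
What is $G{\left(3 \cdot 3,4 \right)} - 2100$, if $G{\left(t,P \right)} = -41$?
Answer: $-2141$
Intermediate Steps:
$G{\left(3 \cdot 3,4 \right)} - 2100 = -41 - 2100 = -2141$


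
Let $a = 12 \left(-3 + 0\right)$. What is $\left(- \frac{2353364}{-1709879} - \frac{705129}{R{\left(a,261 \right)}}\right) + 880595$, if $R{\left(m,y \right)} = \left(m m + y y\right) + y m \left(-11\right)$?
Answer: $\frac{86715129964502282}{98473641489} \approx 8.8059 \cdot 10^{5}$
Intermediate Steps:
$a = -36$ ($a = 12 \left(-3\right) = -36$)
$R{\left(m,y \right)} = m^{2} + y^{2} - 11 m y$ ($R{\left(m,y \right)} = \left(m^{2} + y^{2}\right) + m y \left(-11\right) = \left(m^{2} + y^{2}\right) - 11 m y = m^{2} + y^{2} - 11 m y$)
$\left(- \frac{2353364}{-1709879} - \frac{705129}{R{\left(a,261 \right)}}\right) + 880595 = \left(- \frac{2353364}{-1709879} - \frac{705129}{\left(-36\right)^{2} + 261^{2} - \left(-396\right) 261}\right) + 880595 = \left(\left(-2353364\right) \left(- \frac{1}{1709879}\right) - \frac{705129}{1296 + 68121 + 103356}\right) + 880595 = \left(\frac{2353364}{1709879} - \frac{705129}{172773}\right) + 880595 = \left(\frac{2353364}{1709879} - \frac{235043}{57591}\right) + 880595 = - \frac{266362503673}{98473641489} + 880595 = \frac{86715129964502282}{98473641489}$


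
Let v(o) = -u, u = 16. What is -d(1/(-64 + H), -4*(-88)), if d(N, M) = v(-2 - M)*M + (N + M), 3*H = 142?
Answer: 264003/50 ≈ 5280.1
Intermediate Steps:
H = 142/3 (H = (⅓)*142 = 142/3 ≈ 47.333)
v(o) = -16 (v(o) = -1*16 = -16)
d(N, M) = N - 15*M (d(N, M) = -16*M + (N + M) = -16*M + (M + N) = N - 15*M)
-d(1/(-64 + H), -4*(-88)) = -(1/(-64 + 142/3) - (-60)*(-88)) = -(1/(-50/3) - 15*352) = -(-3/50 - 5280) = -1*(-264003/50) = 264003/50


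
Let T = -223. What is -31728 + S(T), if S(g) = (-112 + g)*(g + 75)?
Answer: 17852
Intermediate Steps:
S(g) = (-112 + g)*(75 + g)
-31728 + S(T) = -31728 + (-8400 + (-223)² - 37*(-223)) = -31728 + (-8400 + 49729 + 8251) = -31728 + 49580 = 17852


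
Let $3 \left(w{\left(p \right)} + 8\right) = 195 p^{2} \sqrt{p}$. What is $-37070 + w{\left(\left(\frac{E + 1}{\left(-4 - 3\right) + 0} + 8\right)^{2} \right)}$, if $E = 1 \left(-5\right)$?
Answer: $\frac{49920830054}{16807} \approx 2.9702 \cdot 10^{6}$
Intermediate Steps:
$E = -5$
$w{\left(p \right)} = -8 + 65 p^{\frac{5}{2}}$ ($w{\left(p \right)} = -8 + \frac{195 p^{2} \sqrt{p}}{3} = -8 + \frac{195 p^{\frac{5}{2}}}{3} = -8 + 65 p^{\frac{5}{2}}$)
$-37070 + w{\left(\left(\frac{E + 1}{\left(-4 - 3\right) + 0} + 8\right)^{2} \right)} = -37070 - \left(8 - 65 \left(\left(\frac{-5 + 1}{\left(-4 - 3\right) + 0} + 8\right)^{2}\right)^{\frac{5}{2}}\right) = -37070 - \left(8 - 65 \left(\left(- \frac{4}{-7 + 0} + 8\right)^{2}\right)^{\frac{5}{2}}\right) = -37070 - \left(8 - 65 \left(\left(- \frac{4}{-7} + 8\right)^{2}\right)^{\frac{5}{2}}\right) = -37070 - \left(8 - 65 \left(\left(\left(-4\right) \left(- \frac{1}{7}\right) + 8\right)^{2}\right)^{\frac{5}{2}}\right) = -37070 - \left(8 - 65 \left(\left(\frac{4}{7} + 8\right)^{2}\right)^{\frac{5}{2}}\right) = -37070 - \left(8 - 65 \left(\left(\frac{60}{7}\right)^{2}\right)^{\frac{5}{2}}\right) = -37070 - \left(8 - 65 \left(\frac{3600}{49}\right)^{\frac{5}{2}}\right) = -37070 + \left(-8 + 65 \cdot \frac{777600000}{16807}\right) = -37070 + \left(-8 + \frac{50544000000}{16807}\right) = -37070 + \frac{50543865544}{16807} = \frac{49920830054}{16807}$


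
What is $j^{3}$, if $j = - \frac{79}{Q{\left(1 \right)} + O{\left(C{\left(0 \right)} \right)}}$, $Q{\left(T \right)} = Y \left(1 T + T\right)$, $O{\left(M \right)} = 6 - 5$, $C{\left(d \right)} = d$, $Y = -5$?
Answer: $\frac{493039}{729} \approx 676.32$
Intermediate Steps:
$O{\left(M \right)} = 1$
$Q{\left(T \right)} = - 10 T$ ($Q{\left(T \right)} = - 5 \left(1 T + T\right) = - 5 \left(T + T\right) = - 5 \cdot 2 T = - 10 T$)
$j = \frac{79}{9}$ ($j = - \frac{79}{\left(-10\right) 1 + 1} = - \frac{79}{-10 + 1} = - \frac{79}{-9} = \left(-79\right) \left(- \frac{1}{9}\right) = \frac{79}{9} \approx 8.7778$)
$j^{3} = \left(\frac{79}{9}\right)^{3} = \frac{493039}{729}$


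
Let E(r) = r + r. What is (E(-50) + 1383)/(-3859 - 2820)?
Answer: -1283/6679 ≈ -0.19209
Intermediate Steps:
E(r) = 2*r
(E(-50) + 1383)/(-3859 - 2820) = (2*(-50) + 1383)/(-3859 - 2820) = (-100 + 1383)/(-6679) = 1283*(-1/6679) = -1283/6679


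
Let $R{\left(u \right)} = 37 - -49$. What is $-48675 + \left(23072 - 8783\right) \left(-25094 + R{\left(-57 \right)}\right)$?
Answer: $-357387987$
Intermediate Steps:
$R{\left(u \right)} = 86$ ($R{\left(u \right)} = 37 + 49 = 86$)
$-48675 + \left(23072 - 8783\right) \left(-25094 + R{\left(-57 \right)}\right) = -48675 + \left(23072 - 8783\right) \left(-25094 + 86\right) = -48675 + 14289 \left(-25008\right) = -48675 - 357339312 = -357387987$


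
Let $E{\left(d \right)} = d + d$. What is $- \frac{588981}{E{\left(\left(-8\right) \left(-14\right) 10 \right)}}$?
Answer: $- \frac{588981}{2240} \approx -262.94$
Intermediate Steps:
$E{\left(d \right)} = 2 d$
$- \frac{588981}{E{\left(\left(-8\right) \left(-14\right) 10 \right)}} = - \frac{588981}{2 \left(-8\right) \left(-14\right) 10} = - \frac{588981}{2 \cdot 112 \cdot 10} = - \frac{588981}{2 \cdot 1120} = - \frac{588981}{2240}$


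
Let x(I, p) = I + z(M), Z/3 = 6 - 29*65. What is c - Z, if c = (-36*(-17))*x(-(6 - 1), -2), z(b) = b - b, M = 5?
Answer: 2577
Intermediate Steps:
z(b) = 0
Z = -5637 (Z = 3*(6 - 29*65) = 3*(6 - 1885) = 3*(-1879) = -5637)
x(I, p) = I (x(I, p) = I + 0 = I)
c = -3060 (c = (-36*(-17))*(-(6 - 1)) = 612*(-1*5) = 612*(-5) = -3060)
c - Z = -3060 - 1*(-5637) = -3060 + 5637 = 2577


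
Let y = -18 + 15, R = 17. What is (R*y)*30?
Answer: -1530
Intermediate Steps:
y = -3
(R*y)*30 = (17*(-3))*30 = -51*30 = -1530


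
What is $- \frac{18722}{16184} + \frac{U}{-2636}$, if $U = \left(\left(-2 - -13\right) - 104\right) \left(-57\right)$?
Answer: $- \frac{8446411}{2666314} \approx -3.1678$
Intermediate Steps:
$U = 5301$ ($U = \left(\left(-2 + 13\right) - 104\right) \left(-57\right) = \left(11 - 104\right) \left(-57\right) = \left(-93\right) \left(-57\right) = 5301$)
$- \frac{18722}{16184} + \frac{U}{-2636} = - \frac{18722}{16184} + \frac{5301}{-2636} = \left(-18722\right) \frac{1}{16184} + 5301 \left(- \frac{1}{2636}\right) = - \frac{9361}{8092} - \frac{5301}{2636} = - \frac{8446411}{2666314}$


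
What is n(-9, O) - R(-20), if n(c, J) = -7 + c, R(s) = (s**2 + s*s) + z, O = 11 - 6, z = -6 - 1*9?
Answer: -801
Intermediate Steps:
z = -15 (z = -6 - 9 = -15)
O = 5
R(s) = -15 + 2*s**2 (R(s) = (s**2 + s*s) - 15 = (s**2 + s**2) - 15 = 2*s**2 - 15 = -15 + 2*s**2)
n(-9, O) - R(-20) = (-7 - 9) - (-15 + 2*(-20)**2) = -16 - (-15 + 2*400) = -16 - (-15 + 800) = -16 - 1*785 = -16 - 785 = -801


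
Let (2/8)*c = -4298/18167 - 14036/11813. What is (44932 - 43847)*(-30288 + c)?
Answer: -7053837736853320/214606771 ≈ -3.2869e+7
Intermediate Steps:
c = -1223057144/214606771 (c = 4*(-4298/18167 - 14036/11813) = 4*(-305764286/214606771) = -1223057144/214606771 ≈ -5.6991)
(44932 - 43847)*(-30288 + c) = (44932 - 43847)*(-30288 - 1223057144/214606771) = 1085*(-6501232937192/214606771) = -7053837736853320/214606771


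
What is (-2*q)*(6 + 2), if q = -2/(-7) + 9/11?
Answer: -1360/77 ≈ -17.662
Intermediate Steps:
q = 85/77 (q = -2*(-⅐) + 9*(1/11) = 2/7 + 9/11 = 85/77 ≈ 1.1039)
(-2*q)*(6 + 2) = (-2*85/77)*(6 + 2) = -170/77*8 = -1360/77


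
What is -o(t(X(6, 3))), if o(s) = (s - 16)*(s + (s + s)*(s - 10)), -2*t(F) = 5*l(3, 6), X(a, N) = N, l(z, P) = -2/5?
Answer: -255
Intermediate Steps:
l(z, P) = -2/5 (l(z, P) = -2*1/5 = -2/5)
t(F) = 1 (t(F) = -5*(-2)/(2*5) = -1/2*(-2) = 1)
o(s) = (-16 + s)*(s + 2*s*(-10 + s)) (o(s) = (-16 + s)*(s + (2*s)*(-10 + s)) = (-16 + s)*(s + 2*s*(-10 + s)))
-o(t(X(6, 3))) = -(304 - 51*1 + 2*1**2) = -(304 - 51 + 2*1) = -(304 - 51 + 2) = -255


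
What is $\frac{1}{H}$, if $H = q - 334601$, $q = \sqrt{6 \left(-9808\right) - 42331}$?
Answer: $- \frac{334601}{111957930380} - \frac{i \sqrt{101179}}{111957930380} \approx -2.9886 \cdot 10^{-6} - 2.8411 \cdot 10^{-9} i$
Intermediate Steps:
$q = i \sqrt{101179}$ ($q = \sqrt{-58848 - 42331} = \sqrt{-101179} = i \sqrt{101179} \approx 318.09 i$)
$H = -334601 + i \sqrt{101179}$ ($H = i \sqrt{101179} - 334601 = -334601 + i \sqrt{101179} \approx -3.346 \cdot 10^{5} + 318.09 i$)
$\frac{1}{H} = \frac{1}{-334601 + i \sqrt{101179}}$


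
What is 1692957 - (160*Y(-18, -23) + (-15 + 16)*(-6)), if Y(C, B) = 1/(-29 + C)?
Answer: 79569421/47 ≈ 1.6930e+6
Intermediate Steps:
1692957 - (160*Y(-18, -23) + (-15 + 16)*(-6)) = 1692957 - (160/(-29 - 18) + (-15 + 16)*(-6)) = 1692957 - (160/(-47) + 1*(-6)) = 1692957 - (160*(-1/47) - 6) = 1692957 - (-160/47 - 6) = 1692957 - 1*(-442/47) = 1692957 + 442/47 = 79569421/47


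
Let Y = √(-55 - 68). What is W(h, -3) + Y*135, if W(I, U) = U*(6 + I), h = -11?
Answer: 15 + 135*I*√123 ≈ 15.0 + 1497.2*I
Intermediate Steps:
Y = I*√123 (Y = √(-123) = I*√123 ≈ 11.091*I)
W(h, -3) + Y*135 = -3*(6 - 11) + (I*√123)*135 = -3*(-5) + 135*I*√123 = 15 + 135*I*√123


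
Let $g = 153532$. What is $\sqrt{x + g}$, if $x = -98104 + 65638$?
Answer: $\sqrt{121066} \approx 347.95$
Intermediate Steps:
$x = -32466$
$\sqrt{x + g} = \sqrt{-32466 + 153532} = \sqrt{121066}$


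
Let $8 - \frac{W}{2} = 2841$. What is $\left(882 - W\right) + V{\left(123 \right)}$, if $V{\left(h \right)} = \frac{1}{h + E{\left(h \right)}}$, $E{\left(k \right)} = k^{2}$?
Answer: $\frac{99870097}{15252} \approx 6548.0$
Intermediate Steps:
$W = -5666$ ($W = 16 - 5682 = -5666$)
$V{\left(h \right)} = \frac{1}{h + h^{2}}$
$\left(882 - W\right) + V{\left(123 \right)} = \left(882 - -5666\right) + \frac{1}{123 \left(1 + 123\right)} = \left(882 + 5666\right) + \frac{1}{123 \cdot 124} = 6548 + \frac{1}{123} \cdot \frac{1}{124} = 6548 + \frac{1}{15252} = \frac{99870097}{15252}$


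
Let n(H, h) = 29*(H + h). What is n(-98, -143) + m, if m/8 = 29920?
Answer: 232371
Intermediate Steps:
n(H, h) = 29*H + 29*h
m = 239360 (m = 8*29920 = 239360)
n(-98, -143) + m = (29*(-98) + 29*(-143)) + 239360 = (-2842 - 4147) + 239360 = -6989 + 239360 = 232371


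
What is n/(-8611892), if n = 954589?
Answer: -954589/8611892 ≈ -0.11085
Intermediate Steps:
n/(-8611892) = 954589/(-8611892) = 954589*(-1/8611892) = -954589/8611892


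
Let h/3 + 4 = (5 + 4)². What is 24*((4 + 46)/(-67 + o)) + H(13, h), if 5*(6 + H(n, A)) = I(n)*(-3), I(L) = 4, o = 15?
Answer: -2046/65 ≈ -31.477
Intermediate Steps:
h = 231 (h = -12 + 3*(5 + 4)² = -12 + 3*9² = -12 + 3*81 = -12 + 243 = 231)
H(n, A) = -42/5 (H(n, A) = -6 + (4*(-3))/5 = -6 + (⅕)*(-12) = -6 - 12/5 = -42/5)
24*((4 + 46)/(-67 + o)) + H(13, h) = 24*((4 + 46)/(-67 + 15)) - 42/5 = 24*(50/(-52)) - 42/5 = 24*(50*(-1/52)) - 42/5 = 24*(-25/26) - 42/5 = -300/13 - 42/5 = -2046/65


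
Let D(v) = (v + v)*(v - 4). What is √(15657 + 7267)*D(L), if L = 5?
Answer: 20*√5731 ≈ 1514.1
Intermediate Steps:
D(v) = 2*v*(-4 + v) (D(v) = (2*v)*(-4 + v) = 2*v*(-4 + v))
√(15657 + 7267)*D(L) = √(15657 + 7267)*(2*5*(-4 + 5)) = √22924*(2*5*1) = (2*√5731)*10 = 20*√5731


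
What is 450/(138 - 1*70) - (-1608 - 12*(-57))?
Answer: 31641/34 ≈ 930.62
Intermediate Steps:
450/(138 - 1*70) - (-1608 - 12*(-57)) = 450/(138 - 70) - 12/(1/(0*(-1/210) + (-134 + 57))) = 450/68 - 12/(1/(0 - 77)) = 450*(1/68) - 12/(1/(-77)) = 225/34 - 12/(-1/77) = 225/34 - 12*(-77) = 225/34 + 924 = 31641/34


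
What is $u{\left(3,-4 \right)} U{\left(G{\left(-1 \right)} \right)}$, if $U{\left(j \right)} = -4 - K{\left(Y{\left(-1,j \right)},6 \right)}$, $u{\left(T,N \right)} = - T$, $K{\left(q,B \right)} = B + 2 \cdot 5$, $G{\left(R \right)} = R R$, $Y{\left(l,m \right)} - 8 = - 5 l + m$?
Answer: $60$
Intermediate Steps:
$Y{\left(l,m \right)} = 8 + m - 5 l$ ($Y{\left(l,m \right)} = 8 - \left(- m + 5 l\right) = 8 + m - 5 l$)
$G{\left(R \right)} = R^{2}$
$K{\left(q,B \right)} = 10 + B$ ($K{\left(q,B \right)} = B + 10 = 10 + B$)
$U{\left(j \right)} = -20$ ($U{\left(j \right)} = -4 - \left(10 + 6\right) = -4 - 16 = -20$)
$u{\left(3,-4 \right)} U{\left(G{\left(-1 \right)} \right)} = \left(-1\right) 3 \left(-20\right) = \left(-3\right) \left(-20\right) = 60$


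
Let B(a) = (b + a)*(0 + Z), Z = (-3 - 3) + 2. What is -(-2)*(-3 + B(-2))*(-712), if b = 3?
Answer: 9968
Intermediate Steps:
Z = -4 (Z = -6 + 2 = -4)
B(a) = -12 - 4*a (B(a) = (3 + a)*(0 - 4) = (3 + a)*(-4) = -12 - 4*a)
-(-2)*(-3 + B(-2))*(-712) = -(-2)*(-3 + (-12 - 4*(-2)))*(-712) = -(-2)*(-3 + (-12 + 8))*(-712) = -(-2)*(-3 - 4)*(-712) = -(-2)*(-7)*(-712) = -1*14*(-712) = -14*(-712) = 9968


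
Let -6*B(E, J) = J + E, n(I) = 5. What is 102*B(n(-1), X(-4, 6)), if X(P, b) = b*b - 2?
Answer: -663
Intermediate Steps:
X(P, b) = -2 + b² (X(P, b) = b² - 2 = -2 + b²)
B(E, J) = -E/6 - J/6 (B(E, J) = -(J + E)/6 = -(E + J)/6 = -E/6 - J/6)
102*B(n(-1), X(-4, 6)) = 102*(-⅙*5 - (-2 + 6²)/6) = 102*(-⅚ - (-2 + 36)/6) = 102*(-⅚ - ⅙*34) = 102*(-⅚ - 17/3) = 102*(-13/2) = -663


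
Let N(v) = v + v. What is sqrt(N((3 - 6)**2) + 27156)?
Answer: sqrt(27174) ≈ 164.85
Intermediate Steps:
N(v) = 2*v
sqrt(N((3 - 6)**2) + 27156) = sqrt(2*(3 - 6)**2 + 27156) = sqrt(2*(-3)**2 + 27156) = sqrt(2*9 + 27156) = sqrt(18 + 27156) = sqrt(27174)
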